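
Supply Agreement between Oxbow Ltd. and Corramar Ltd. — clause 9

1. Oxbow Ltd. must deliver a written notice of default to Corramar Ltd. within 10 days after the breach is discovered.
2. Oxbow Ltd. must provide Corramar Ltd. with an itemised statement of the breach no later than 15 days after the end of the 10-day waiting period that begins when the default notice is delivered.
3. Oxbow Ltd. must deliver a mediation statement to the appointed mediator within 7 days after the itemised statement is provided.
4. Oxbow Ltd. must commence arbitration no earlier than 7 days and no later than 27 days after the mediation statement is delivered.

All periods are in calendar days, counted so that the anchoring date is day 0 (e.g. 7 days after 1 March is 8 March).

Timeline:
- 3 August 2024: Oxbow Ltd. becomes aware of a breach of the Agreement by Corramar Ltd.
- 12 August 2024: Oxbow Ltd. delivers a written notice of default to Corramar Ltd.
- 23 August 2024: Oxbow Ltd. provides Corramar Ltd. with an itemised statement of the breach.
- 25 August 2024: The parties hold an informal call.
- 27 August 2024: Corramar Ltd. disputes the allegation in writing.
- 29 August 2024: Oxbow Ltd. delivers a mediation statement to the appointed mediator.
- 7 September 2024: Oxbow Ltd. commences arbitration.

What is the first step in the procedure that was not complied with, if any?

Step 1: 10 days after 3 August 2024 (when the breach is discovered) is 13 August 2024; 12 August 2024 is within that limit.
Step 2: 15 days after 22 August 2024 (end of the 10-day waiting period, which began when the default notice is delivered on 12 August 2024) is 6 September 2024; completed 23 August 2024, before the deadline.
Step 3: 7 days after 23 August 2024 (when the itemised statement is provided) is 30 August 2024; completed 29 August 2024, before the deadline.
Step 4: the window is 7–27 days after 29 August 2024 (when the mediation statement is delivered), so 5 September 2024 through 25 September 2024; done 7 September 2024 — within the window.

None — every step was satisfied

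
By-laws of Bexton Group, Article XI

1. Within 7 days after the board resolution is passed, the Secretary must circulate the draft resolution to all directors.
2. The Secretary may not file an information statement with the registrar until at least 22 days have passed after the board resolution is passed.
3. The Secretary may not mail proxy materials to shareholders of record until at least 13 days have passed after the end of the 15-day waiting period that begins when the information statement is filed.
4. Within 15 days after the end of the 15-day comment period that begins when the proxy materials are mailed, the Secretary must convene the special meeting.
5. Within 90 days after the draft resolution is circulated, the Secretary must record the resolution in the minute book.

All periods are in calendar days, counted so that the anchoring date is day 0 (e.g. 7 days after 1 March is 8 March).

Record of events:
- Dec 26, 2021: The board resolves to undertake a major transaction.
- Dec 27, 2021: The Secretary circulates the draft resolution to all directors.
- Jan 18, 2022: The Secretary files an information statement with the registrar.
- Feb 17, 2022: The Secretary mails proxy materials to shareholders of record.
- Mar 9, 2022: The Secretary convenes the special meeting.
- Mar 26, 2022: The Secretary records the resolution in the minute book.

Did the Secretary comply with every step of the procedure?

Yes

Step 1 — counting 7 days from Dec 26, 2021 (when the board resolution is passed) gives a deadline of Jan 2, 2022; done Dec 27, 2021 — timely.
Step 2 — must wait 22 days from Dec 26, 2021 (when the board resolution is passed), so not before Jan 17, 2022; done Jan 18, 2022 — permitted.
Step 3 — must wait 13 days from Feb 2, 2022 (end of the 15-day waiting period, which began when the information statement is filed on Jan 18, 2022), so not before Feb 15, 2022; Feb 17, 2022 is on or after that date.
Step 4 — counting 15 days from Mar 4, 2022 (end of the 15-day comment period, which began when the proxy materials are mailed on Feb 17, 2022) gives a deadline of Mar 19, 2022; completed Mar 9, 2022, before the deadline.
Step 5 — counting 90 days from Dec 27, 2021 (when the draft resolution is circulated) gives a deadline of Mar 27, 2022; Mar 26, 2022 is within that limit.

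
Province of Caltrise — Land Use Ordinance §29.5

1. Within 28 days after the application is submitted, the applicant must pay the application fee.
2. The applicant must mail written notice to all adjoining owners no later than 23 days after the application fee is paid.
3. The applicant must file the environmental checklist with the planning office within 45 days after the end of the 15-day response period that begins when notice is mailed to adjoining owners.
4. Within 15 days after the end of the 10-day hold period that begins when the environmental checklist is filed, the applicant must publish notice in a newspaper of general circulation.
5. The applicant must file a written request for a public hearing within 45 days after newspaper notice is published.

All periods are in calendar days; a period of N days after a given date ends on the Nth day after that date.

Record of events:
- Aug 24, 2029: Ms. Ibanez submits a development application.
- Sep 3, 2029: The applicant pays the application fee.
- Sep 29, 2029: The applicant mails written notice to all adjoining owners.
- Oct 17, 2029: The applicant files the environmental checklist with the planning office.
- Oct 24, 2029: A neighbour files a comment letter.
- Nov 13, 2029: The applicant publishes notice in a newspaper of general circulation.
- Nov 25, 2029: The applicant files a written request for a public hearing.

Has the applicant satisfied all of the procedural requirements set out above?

Step 1: 28 days after Aug 24, 2029 (when the application is submitted) is Sep 21, 2029; Sep 3, 2029 is within that limit.
Step 2: 23 days after Sep 3, 2029 (when the application fee is paid) is Sep 26, 2029; not done until Sep 29, 2029, 3 days after the deadline.

No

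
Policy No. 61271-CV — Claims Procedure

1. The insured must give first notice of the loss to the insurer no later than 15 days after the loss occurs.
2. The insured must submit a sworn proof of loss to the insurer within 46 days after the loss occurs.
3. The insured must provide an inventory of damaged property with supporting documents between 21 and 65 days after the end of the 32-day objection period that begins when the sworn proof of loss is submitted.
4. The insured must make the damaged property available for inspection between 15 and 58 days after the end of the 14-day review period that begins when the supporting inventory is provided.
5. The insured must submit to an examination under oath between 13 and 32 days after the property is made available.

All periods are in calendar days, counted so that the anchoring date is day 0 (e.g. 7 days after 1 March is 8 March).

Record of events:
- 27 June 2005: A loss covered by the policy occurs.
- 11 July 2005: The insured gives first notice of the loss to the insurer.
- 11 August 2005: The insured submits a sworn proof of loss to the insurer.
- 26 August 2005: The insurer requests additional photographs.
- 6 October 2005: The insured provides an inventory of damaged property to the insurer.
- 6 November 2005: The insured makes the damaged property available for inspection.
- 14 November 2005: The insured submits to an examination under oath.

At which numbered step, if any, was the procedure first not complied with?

Step 1: 15 days after 27 June 2005 (when the loss occurs) is 12 July 2005; 11 July 2005 is within that limit.
Step 2: 46 days after 27 June 2005 (when the loss occurs) is 12 August 2005; 11 August 2005 is within that limit.
Step 3: the window is 21–65 days after 12 September 2005 (end of the 32-day objection period, which began when the sworn proof of loss is submitted on 11 August 2005), so 3 October 2005 through 16 November 2005; done 6 October 2005 — within the window.
Step 4: the window is 15–58 days after 20 October 2005 (end of the 14-day review period, which began when the supporting inventory is provided on 6 October 2005), so 4 November 2005 through 17 December 2005; done 6 November 2005, which is between those dates.
Step 5: the window is 13–32 days after 6 November 2005 (when the property is made available), so 19 November 2005 through 8 December 2005; done 14 November 2005 — 5 days before the window opened.
That is the first point of non-compliance.

Step 5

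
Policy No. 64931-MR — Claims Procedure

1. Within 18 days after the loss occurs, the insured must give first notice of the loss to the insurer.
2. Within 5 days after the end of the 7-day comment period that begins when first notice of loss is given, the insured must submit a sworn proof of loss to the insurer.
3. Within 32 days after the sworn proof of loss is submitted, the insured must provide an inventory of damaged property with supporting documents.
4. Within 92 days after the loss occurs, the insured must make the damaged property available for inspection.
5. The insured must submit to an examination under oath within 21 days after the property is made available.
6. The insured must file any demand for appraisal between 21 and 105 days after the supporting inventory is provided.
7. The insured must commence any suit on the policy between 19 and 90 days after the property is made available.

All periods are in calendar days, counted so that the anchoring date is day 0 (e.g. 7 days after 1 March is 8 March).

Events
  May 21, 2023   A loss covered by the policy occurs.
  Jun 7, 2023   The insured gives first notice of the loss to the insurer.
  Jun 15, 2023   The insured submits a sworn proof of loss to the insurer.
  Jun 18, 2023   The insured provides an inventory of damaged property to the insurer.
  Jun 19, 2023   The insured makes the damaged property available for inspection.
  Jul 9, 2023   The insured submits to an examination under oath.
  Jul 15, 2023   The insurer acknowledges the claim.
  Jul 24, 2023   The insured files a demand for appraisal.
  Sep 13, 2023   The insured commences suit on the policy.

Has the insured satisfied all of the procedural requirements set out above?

Yes

Step 1 — counting 18 days from May 21, 2023 (when the loss occurs) gives a deadline of Jun 8, 2023; completed Jun 7, 2023, before the deadline.
Step 2 — counting 5 days from Jun 14, 2023 (end of the 7-day comment period, which began when first notice of loss is given on Jun 7, 2023) gives a deadline of Jun 19, 2023; completed Jun 15, 2023, before the deadline.
Step 3 — counting 32 days from Jun 15, 2023 (when the sworn proof of loss is submitted) gives a deadline of Jul 17, 2023; done Jun 18, 2023 — timely.
Step 4 — counting 92 days from May 21, 2023 (when the loss occurs) gives a deadline of Aug 21, 2023; done Jun 19, 2023 — timely.
Step 5 — counting 21 days from Jun 19, 2023 (when the property is made available) gives a deadline of Jul 10, 2023; done Jul 9, 2023 — timely.
Step 6 — 21 and 105 days from Jun 18, 2023 (when the supporting inventory is provided) are Jul 9, 2023 and Oct 1, 2023 respectively; done Jul 24, 2023, which is between those dates.
Step 7 — 19 and 90 days from Jun 19, 2023 (when the property is made available) are Jul 8, 2023 and Sep 17, 2023 respectively; Sep 13, 2023 falls inside that range.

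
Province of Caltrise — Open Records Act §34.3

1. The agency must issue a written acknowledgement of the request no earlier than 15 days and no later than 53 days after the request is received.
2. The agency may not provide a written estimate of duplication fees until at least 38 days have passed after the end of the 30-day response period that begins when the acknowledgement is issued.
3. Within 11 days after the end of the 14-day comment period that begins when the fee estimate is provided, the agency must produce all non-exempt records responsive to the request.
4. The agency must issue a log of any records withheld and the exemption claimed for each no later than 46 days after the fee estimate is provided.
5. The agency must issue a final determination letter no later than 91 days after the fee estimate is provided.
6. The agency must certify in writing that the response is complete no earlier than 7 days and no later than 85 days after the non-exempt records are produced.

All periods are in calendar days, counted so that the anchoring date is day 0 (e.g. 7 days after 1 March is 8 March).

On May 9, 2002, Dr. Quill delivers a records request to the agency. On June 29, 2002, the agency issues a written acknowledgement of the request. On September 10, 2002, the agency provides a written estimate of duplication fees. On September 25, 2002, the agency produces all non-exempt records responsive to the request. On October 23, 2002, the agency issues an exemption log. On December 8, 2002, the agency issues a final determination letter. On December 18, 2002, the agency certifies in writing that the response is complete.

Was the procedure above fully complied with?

Yes

Step 1 — 15 and 53 days from May 9, 2002 (when the request is received) are May 24, 2002 and July 1, 2002 respectively; June 29, 2002 falls inside that range.
Step 2 — must wait 38 days from July 29, 2002 (end of the 30-day response period, which began when the acknowledgement is issued on June 29, 2002), so not before September 5, 2002; done September 10, 2002 — permitted.
Step 3 — counting 11 days from September 24, 2002 (end of the 14-day comment period, which began when the fee estimate is provided on September 10, 2002) gives a deadline of October 5, 2002; September 25, 2002 is within that limit.
Step 4 — counting 46 days from September 10, 2002 (when the fee estimate is provided) gives a deadline of October 26, 2002; October 23, 2002 is within that limit.
Step 5 — counting 91 days from September 10, 2002 (when the fee estimate is provided) gives a deadline of December 10, 2002; done December 8, 2002 — timely.
Step 6 — 7 and 85 days from September 25, 2002 (when the non-exempt records are produced) are October 2, 2002 and December 19, 2002 respectively; December 18, 2002 falls inside that range.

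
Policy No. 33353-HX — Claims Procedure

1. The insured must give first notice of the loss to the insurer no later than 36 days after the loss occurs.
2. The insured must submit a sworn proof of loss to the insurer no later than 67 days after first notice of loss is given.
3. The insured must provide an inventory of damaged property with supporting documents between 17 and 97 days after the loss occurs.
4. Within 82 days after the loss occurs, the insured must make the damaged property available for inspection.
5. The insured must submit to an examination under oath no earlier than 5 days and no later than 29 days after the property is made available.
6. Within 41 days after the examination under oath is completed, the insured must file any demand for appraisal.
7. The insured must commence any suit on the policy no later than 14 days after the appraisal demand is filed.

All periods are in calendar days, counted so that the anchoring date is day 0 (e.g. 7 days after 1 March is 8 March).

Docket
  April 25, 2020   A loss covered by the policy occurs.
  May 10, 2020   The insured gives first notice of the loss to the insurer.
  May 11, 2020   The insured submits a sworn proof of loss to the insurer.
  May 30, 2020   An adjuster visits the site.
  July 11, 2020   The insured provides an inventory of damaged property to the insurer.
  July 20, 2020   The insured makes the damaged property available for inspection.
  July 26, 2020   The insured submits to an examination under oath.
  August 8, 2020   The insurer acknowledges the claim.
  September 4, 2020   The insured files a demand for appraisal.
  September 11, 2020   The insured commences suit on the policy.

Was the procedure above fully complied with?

Step 1 — counting 36 days from April 25, 2020 (when the loss occurs) gives a deadline of May 31, 2020; done May 10, 2020 — timely.
Step 2 — counting 67 days from May 10, 2020 (when first notice of loss is given) gives a deadline of July 16, 2020; done May 11, 2020 — timely.
Step 3 — 17 and 97 days from April 25, 2020 (when the loss occurs) are May 12, 2020 and July 31, 2020 respectively; done July 11, 2020, which is between those dates.
Step 4 — counting 82 days from April 25, 2020 (when the loss occurs) gives a deadline of July 16, 2020; July 20, 2020 misses that deadline by 4 days.
That is the first point of non-compliance.

No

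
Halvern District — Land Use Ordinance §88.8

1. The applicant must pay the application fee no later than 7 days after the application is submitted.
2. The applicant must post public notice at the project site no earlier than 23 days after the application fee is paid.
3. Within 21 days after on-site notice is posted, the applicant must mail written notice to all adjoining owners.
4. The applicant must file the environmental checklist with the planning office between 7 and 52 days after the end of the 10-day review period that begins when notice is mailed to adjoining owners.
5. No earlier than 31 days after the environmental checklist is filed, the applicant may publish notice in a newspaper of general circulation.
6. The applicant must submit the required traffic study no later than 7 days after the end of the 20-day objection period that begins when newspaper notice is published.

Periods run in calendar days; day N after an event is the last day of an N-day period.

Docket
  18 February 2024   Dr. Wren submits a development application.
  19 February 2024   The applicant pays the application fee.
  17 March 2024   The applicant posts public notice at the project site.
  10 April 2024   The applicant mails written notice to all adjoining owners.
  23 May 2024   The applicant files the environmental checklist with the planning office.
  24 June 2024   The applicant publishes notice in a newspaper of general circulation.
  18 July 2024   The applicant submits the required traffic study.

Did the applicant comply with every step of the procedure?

No

Step 1: 7 days after 18 February 2024 (when the application is submitted) is 25 February 2024; 19 February 2024 is within that limit.
Step 2: the earliest permitted date is 23 days after 19 February 2024 (when the application fee is paid), i.e. 13 March 2024; done 17 March 2024, after the minimum wait.
Step 3: 21 days after 17 March 2024 (when on-site notice is posted) is 7 April 2024; done 10 April 2024 — 3 days late.
The analysis stops there.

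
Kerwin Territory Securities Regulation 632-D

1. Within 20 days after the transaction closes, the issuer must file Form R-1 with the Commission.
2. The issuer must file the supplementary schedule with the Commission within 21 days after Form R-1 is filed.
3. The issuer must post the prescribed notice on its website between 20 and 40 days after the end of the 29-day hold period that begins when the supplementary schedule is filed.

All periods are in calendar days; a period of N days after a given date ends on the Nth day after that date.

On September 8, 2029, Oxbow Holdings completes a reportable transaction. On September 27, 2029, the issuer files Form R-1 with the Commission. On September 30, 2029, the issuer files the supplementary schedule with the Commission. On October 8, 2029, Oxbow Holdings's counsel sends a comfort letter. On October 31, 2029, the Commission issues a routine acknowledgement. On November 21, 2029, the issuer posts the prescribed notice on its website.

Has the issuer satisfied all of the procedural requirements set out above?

Yes

Step 1: 20 days after September 8, 2029 (when the transaction closes) is September 28, 2029; done September 27, 2029 — timely.
Step 2: 21 days after September 27, 2029 (when Form R-1 is filed) is October 18, 2029; completed September 30, 2029, before the deadline.
Step 3: the window is 20–40 days after October 29, 2029 (end of the 29-day hold period, which began when the supplementary schedule is filed on September 30, 2029), so November 18, 2029 through December 8, 2029; done November 21, 2029 — within the window.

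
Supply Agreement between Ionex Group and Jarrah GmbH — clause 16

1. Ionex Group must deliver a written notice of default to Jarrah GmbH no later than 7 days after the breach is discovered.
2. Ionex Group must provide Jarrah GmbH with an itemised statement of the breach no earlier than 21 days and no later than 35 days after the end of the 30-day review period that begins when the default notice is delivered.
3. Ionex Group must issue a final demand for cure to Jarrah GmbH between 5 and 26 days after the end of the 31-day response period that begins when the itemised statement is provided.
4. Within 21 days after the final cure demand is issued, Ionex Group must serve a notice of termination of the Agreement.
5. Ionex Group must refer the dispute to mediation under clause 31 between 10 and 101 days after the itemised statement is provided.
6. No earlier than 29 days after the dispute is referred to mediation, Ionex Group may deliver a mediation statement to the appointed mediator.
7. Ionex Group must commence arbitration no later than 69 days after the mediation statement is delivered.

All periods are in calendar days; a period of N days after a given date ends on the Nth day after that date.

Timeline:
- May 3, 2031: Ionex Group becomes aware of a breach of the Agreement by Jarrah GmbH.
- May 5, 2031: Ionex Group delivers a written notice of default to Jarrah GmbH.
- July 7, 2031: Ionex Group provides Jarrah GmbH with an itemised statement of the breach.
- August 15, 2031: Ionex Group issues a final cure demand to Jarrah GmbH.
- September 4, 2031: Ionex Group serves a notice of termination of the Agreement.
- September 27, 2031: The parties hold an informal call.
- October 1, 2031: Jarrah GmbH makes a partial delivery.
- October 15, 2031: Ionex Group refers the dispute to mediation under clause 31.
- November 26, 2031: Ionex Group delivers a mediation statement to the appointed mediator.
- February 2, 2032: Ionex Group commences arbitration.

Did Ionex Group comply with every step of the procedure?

Step 1: 7 days after May 3, 2031 (when the breach is discovered) is May 10, 2031; completed May 5, 2031, before the deadline.
Step 2: the window is 21–35 days after June 4, 2031 (end of the 30-day review period, which began when the default notice is delivered on May 5, 2031), so June 25, 2031 through July 9, 2031; July 7, 2031 falls inside that range.
Step 3: the window is 5–26 days after August 7, 2031 (end of the 31-day response period, which began when the itemised statement is provided on July 7, 2031), so August 12, 2031 through September 2, 2031; August 15, 2031 falls inside that range.
Step 4: 21 days after August 15, 2031 (when the final cure demand is issued) is September 5, 2031; done September 4, 2031 — timely.
Step 5: the window is 10–101 days after July 7, 2031 (when the itemised statement is provided), so July 17, 2031 through October 16, 2031; October 15, 2031 falls inside that range.
Step 6: the earliest permitted date is 29 days after October 15, 2031 (when the dispute is referred to mediation), i.e. November 13, 2031; done November 26, 2031, after the minimum wait.
Step 7: 69 days after November 26, 2031 (when the mediation statement is delivered) is February 3, 2032; completed February 2, 2032, before the deadline.

Yes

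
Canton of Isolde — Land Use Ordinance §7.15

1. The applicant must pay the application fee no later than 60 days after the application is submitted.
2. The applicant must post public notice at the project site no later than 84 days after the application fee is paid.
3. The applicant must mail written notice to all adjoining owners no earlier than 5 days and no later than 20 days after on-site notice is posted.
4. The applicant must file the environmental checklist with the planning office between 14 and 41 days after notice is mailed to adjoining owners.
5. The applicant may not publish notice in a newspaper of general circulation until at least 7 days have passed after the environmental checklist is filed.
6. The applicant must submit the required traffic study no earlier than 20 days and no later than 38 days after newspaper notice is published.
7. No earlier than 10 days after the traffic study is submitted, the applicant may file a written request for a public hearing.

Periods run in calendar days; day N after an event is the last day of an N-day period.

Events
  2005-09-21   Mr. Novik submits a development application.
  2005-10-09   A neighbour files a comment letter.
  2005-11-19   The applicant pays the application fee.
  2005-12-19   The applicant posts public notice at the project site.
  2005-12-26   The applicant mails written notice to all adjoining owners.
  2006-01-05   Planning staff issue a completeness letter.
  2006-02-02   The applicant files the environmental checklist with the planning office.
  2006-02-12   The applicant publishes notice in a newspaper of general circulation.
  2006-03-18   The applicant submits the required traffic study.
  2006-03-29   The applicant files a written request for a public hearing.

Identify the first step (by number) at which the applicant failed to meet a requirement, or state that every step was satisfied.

None — every step was satisfied

Step 1 — counting 60 days from 2005-09-21 (when the application is submitted) gives a deadline of 2005-11-20; completed 2005-11-19, before the deadline.
Step 2 — counting 84 days from 2005-11-19 (when the application fee is paid) gives a deadline of 2006-02-11; done 2005-12-19 — timely.
Step 3 — 5 and 20 days from 2005-12-19 (when on-site notice is posted) are 2005-12-24 and 2006-01-08 respectively; done 2005-12-26, which is between those dates.
Step 4 — 14 and 41 days from 2005-12-26 (when notice is mailed to adjoining owners) are 2006-01-09 and 2006-02-05 respectively; done 2006-02-02, which is between those dates.
Step 5 — must wait 7 days from 2006-02-02 (when the environmental checklist is filed), so not before 2006-02-09; 2006-02-12 is on or after that date.
Step 6 — 20 and 38 days from 2006-02-12 (when newspaper notice is published) are 2006-03-04 and 2006-03-22 respectively; done 2006-03-18 — within the window.
Step 7 — must wait 10 days from 2006-03-18 (when the traffic study is submitted), so not before 2006-03-28; done 2006-03-29 — permitted.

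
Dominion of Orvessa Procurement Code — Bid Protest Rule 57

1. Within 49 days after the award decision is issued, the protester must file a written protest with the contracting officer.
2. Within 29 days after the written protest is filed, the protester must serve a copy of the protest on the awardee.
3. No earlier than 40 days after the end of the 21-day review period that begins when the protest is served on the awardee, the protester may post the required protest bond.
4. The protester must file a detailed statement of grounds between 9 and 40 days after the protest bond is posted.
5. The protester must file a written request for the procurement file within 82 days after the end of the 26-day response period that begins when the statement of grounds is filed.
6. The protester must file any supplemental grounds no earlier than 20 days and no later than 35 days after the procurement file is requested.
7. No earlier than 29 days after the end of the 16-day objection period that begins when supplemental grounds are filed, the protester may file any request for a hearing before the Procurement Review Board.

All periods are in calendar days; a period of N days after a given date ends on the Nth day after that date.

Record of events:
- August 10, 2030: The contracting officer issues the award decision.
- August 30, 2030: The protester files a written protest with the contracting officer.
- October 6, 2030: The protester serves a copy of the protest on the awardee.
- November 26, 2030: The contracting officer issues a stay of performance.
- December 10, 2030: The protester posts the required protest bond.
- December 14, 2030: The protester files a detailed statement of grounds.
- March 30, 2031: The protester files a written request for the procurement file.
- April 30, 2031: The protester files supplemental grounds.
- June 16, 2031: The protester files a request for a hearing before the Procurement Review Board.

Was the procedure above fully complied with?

No

Step 1 — counting 49 days from August 10, 2030 (when the award decision is issued) gives a deadline of September 28, 2030; completed August 30, 2030, before the deadline.
Step 2 — counting 29 days from August 30, 2030 (when the written protest is filed) gives a deadline of September 28, 2030; not done until October 6, 2030, 8 days after the deadline.
That is the first point of non-compliance.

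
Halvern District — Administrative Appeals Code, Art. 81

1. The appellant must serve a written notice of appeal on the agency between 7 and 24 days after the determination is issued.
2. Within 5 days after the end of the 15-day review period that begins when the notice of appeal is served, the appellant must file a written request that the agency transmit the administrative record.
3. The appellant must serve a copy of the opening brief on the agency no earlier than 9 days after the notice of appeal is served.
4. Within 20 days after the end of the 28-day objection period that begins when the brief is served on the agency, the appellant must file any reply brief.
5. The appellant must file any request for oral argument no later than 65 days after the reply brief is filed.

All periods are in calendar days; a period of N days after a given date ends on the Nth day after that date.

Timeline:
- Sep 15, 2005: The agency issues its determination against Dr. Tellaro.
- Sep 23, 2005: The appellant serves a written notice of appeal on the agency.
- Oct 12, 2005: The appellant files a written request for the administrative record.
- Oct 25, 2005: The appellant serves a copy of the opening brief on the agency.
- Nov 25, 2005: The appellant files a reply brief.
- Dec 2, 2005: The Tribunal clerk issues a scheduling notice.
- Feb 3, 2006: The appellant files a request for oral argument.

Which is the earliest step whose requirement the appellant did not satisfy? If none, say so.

(1) the permitted window runs from Sep 15, 2005 + 7 = Sep 22, 2005 to Sep 15, 2005 + 24 = Oct 9, 2005; done Sep 23, 2005 — within the window.
(2) due by Oct 8, 2005 + 5 days = Oct 13, 2005; done Oct 12, 2005 — timely.
(3) permitted from Sep 23, 2005 + 9 days = Oct 2, 2005 onward; done Oct 25, 2005, after the minimum wait.
(4) due by Nov 22, 2005 + 20 days = Dec 12, 2005; Nov 25, 2005 is within that limit.
(5) due by Nov 25, 2005 + 65 days = Jan 29, 2006; Feb 3, 2006 misses that deadline by 5 days.
That is the first point of non-compliance.

Step 5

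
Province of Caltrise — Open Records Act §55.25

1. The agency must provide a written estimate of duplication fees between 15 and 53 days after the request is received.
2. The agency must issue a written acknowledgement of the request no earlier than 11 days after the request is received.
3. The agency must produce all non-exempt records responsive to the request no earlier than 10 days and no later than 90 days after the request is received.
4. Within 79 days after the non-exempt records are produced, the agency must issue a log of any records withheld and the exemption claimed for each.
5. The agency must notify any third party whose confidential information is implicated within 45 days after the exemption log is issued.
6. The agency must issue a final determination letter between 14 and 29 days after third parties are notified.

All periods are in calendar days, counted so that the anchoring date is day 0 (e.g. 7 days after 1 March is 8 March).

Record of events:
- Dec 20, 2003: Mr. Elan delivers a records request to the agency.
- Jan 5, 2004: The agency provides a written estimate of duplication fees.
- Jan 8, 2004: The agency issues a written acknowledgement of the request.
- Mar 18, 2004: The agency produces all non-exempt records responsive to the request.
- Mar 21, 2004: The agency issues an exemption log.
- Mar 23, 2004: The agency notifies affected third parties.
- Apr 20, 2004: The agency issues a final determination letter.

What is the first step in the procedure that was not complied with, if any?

None — every step was satisfied

Step 1: the window is 15–53 days after Dec 20, 2003 (when the request is received), so Jan 4, 2004 through Feb 11, 2004; done Jan 5, 2004, which is between those dates.
Step 2: the earliest permitted date is 11 days after Dec 20, 2003 (when the request is received), i.e. Dec 31, 2003; done Jan 8, 2004 — permitted.
Step 3: the window is 10–90 days after Dec 20, 2003 (when the request is received), so Dec 30, 2003 through Mar 19, 2004; Mar 18, 2004 falls inside that range.
Step 4: 79 days after Mar 18, 2004 (when the non-exempt records are produced) is Jun 5, 2004; Mar 21, 2004 is within that limit.
Step 5: 45 days after Mar 21, 2004 (when the exemption log is issued) is May 5, 2004; done Mar 23, 2004 — timely.
Step 6: the window is 14–29 days after Mar 23, 2004 (when third parties are notified), so Apr 6, 2004 through Apr 21, 2004; done Apr 20, 2004, which is between those dates.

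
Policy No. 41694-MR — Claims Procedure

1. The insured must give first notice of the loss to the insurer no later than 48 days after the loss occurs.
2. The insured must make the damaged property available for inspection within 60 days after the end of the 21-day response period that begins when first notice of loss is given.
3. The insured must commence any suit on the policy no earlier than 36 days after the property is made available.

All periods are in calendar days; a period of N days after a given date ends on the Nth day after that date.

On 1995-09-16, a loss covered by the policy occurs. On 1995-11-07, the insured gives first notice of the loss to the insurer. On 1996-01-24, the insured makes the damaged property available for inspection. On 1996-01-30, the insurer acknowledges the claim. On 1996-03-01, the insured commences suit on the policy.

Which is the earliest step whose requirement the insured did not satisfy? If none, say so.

Step 1

Step 1 — counting 48 days from 1995-09-16 (when the loss occurs) gives a deadline of 1995-11-03; not done until 1995-11-07, 4 days after the deadline.
The procedure was therefore not followed at step 1.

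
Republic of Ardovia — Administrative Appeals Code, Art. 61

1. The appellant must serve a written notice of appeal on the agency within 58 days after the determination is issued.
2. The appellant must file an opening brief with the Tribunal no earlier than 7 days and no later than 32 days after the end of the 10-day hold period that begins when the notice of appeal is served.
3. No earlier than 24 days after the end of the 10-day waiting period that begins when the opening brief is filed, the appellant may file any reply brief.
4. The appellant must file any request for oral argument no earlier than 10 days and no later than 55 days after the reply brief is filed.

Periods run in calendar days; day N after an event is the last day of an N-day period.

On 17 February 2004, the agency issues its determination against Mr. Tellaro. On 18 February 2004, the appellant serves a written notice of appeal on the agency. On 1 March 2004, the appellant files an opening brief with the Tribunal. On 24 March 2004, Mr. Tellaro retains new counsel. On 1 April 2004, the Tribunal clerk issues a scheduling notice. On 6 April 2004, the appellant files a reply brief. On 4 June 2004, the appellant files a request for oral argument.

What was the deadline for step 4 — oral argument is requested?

Step 4 runs from 6 April 2004, when the reply brief is filed. The window is 10–55 days after 6 April 2004; it closes on 31 May 2004.

31 May 2004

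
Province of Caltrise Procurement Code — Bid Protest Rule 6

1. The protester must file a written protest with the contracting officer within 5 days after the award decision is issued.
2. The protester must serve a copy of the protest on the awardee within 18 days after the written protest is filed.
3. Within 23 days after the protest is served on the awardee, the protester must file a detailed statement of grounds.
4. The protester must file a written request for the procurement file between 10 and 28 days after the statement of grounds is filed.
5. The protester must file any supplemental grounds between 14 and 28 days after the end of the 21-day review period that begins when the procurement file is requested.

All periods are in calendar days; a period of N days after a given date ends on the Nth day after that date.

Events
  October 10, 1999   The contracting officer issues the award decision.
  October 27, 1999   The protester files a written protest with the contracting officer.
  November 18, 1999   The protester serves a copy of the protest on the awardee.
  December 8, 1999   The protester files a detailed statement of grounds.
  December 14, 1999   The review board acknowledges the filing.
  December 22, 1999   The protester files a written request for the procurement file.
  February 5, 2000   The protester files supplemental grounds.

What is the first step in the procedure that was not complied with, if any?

Step 1

Step 1: 5 days after October 10, 1999 (when the award decision is issued) is October 15, 1999; not done until October 27, 1999, 12 days after the deadline.
That is the first point of non-compliance.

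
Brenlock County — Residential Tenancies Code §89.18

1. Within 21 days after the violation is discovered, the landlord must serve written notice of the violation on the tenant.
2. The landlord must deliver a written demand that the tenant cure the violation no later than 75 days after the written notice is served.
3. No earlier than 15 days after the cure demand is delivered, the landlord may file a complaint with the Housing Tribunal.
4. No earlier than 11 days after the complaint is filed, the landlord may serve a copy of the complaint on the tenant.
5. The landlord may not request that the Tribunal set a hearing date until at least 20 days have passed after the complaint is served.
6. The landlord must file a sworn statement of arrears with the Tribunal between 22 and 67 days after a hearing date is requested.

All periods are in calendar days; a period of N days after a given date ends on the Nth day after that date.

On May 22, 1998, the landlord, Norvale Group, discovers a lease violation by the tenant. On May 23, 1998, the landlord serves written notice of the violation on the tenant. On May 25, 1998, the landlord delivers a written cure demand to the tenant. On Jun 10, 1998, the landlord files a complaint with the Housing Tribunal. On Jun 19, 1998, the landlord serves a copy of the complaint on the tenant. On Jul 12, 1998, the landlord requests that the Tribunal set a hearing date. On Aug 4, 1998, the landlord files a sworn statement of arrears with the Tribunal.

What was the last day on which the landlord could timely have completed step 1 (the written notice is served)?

Step 1 runs from May 22, 1998, when the violation is discovered. 21 days after May 22, 1998 is Jun 12, 1998.

Jun 12, 1998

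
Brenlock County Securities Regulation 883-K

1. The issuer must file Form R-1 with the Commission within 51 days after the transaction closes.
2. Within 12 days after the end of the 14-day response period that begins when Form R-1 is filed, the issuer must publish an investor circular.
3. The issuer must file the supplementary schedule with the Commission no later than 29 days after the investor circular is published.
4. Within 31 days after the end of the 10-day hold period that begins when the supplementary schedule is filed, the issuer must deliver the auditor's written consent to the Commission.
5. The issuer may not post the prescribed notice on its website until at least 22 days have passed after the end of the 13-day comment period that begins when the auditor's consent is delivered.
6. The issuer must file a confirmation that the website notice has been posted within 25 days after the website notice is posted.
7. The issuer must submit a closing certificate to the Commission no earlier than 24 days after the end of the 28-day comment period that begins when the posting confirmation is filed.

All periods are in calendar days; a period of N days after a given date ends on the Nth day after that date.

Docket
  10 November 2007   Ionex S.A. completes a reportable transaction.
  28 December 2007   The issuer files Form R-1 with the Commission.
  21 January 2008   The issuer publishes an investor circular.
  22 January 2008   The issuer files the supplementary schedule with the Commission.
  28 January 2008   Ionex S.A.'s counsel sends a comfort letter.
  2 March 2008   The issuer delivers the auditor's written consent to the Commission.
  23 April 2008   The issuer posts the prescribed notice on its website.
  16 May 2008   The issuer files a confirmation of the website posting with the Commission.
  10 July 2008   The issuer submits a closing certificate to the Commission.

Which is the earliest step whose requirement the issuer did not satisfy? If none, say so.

Step 1 — counting 51 days from 10 November 2007 (when the transaction closes) gives a deadline of 31 December 2007; done 28 December 2007 — timely.
Step 2 — counting 12 days from 11 January 2008 (end of the 14-day response period, which began when Form R-1 is filed on 28 December 2007) gives a deadline of 23 January 2008; completed 21 January 2008, before the deadline.
Step 3 — counting 29 days from 21 January 2008 (when the investor circular is published) gives a deadline of 19 February 2008; completed 22 January 2008, before the deadline.
Step 4 — counting 31 days from 1 February 2008 (end of the 10-day hold period, which began when the supplementary schedule is filed on 22 January 2008) gives a deadline of 3 March 2008; completed 2 March 2008, before the deadline.
Step 5 — must wait 22 days from 15 March 2008 (end of the 13-day comment period, which began when the auditor's consent is delivered on 2 March 2008), so not before 6 April 2008; done 23 April 2008 — permitted.
Step 6 — counting 25 days from 23 April 2008 (when the website notice is posted) gives a deadline of 18 May 2008; 16 May 2008 is within that limit.
Step 7 — must wait 24 days from 13 June 2008 (end of the 28-day comment period, which began when the posting confirmation is filed on 16 May 2008), so not before 7 July 2008; done 10 July 2008 — permitted.

None — every step was satisfied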